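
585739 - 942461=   -  356722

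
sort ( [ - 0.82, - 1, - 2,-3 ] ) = [  -  3,- 2, - 1,  -  0.82] 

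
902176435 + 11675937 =913852372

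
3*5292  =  15876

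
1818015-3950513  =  - 2132498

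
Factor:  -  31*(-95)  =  5^1*19^1*31^1 = 2945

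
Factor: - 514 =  - 2^1*257^1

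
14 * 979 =13706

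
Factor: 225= 3^2*5^2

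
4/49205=4/49205 = 0.00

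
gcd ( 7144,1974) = 94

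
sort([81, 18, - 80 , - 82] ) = [ - 82,  -  80,18 , 81 ] 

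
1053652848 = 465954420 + 587698428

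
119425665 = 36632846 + 82792819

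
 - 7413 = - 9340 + 1927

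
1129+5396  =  6525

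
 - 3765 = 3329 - 7094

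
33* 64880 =2141040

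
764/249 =764/249 = 3.07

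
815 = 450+365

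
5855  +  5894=11749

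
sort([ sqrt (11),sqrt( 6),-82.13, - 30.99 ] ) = [-82.13,-30.99  ,  sqrt( 6 ), sqrt(11 )] 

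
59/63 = 59/63 = 0.94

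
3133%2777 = 356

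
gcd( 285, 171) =57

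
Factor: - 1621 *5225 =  - 5^2*11^1*19^1*1621^1  =  -8469725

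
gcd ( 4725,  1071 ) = 63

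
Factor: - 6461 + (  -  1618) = -8079 = - 3^1*2693^1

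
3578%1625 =328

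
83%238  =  83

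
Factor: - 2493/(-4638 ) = 2^( - 1)*3^1*277^1*773^(- 1 ) = 831/1546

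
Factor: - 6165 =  - 3^2*5^1*137^1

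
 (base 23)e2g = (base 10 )7468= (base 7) 30526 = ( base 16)1d2c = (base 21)GJD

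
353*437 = 154261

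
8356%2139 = 1939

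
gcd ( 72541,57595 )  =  1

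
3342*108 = 360936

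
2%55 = 2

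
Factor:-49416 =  -2^3*3^1*29^1 *71^1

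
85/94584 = 85/94584 = 0.00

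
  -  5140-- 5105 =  - 35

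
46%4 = 2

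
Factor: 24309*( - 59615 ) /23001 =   -  3^1*5^1*11^( - 1 )  *  17^(  -  1 )*37^1*41^ (-1)  *73^1*11923^1 = - 483060345/7667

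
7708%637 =64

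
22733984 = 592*38402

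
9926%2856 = 1358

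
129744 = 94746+34998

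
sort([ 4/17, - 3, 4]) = [ - 3, 4/17,4] 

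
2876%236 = 44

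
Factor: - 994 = -2^1 *7^1*71^1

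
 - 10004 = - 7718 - 2286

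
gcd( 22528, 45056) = 22528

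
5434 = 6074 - 640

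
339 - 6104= - 5765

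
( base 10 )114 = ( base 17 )6c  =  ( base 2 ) 1110010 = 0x72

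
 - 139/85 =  - 2+31/85 =- 1.64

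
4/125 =4/125 = 0.03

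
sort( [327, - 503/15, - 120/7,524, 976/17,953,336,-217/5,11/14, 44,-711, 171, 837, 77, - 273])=[ - 711, - 273, - 217/5, - 503/15, - 120/7 , 11/14,44,976/17,77,171,327,336,524,837,953] 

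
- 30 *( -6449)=193470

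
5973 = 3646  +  2327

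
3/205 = 3/205 = 0.01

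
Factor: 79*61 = 4819 = 61^1 * 79^1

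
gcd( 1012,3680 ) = 92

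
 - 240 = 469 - 709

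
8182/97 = 84 + 34/97 = 84.35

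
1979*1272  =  2517288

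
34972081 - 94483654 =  - 59511573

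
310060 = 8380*37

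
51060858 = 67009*762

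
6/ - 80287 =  - 6/80287 =-0.00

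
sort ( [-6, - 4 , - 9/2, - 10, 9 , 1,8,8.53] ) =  [ - 10, - 6, - 9/2,-4,1, 8 , 8.53, 9] 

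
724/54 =362/27 = 13.41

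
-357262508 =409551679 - 766814187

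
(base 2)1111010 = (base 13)95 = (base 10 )122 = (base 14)8A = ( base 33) 3N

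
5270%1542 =644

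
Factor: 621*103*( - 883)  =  -56479329 = - 3^3*23^1*103^1*883^1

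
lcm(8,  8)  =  8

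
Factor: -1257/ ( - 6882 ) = 2^ ( - 1) * 31^(-1) * 37^( - 1) * 419^1= 419/2294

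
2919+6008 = 8927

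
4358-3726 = 632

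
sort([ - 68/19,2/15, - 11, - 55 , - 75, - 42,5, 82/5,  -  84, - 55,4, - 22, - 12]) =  [ - 84 , - 75, - 55, - 55, - 42, -22,-12, - 11, - 68/19,2/15,4, 5 , 82/5]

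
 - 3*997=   -  2991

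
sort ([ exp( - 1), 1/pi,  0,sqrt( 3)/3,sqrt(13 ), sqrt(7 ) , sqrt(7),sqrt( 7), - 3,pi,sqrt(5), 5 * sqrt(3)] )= [-3,0,  1/pi, exp( - 1 ),sqrt( 3)/3, sqrt (5),  sqrt(7 ),sqrt (7),  sqrt (7), pi,sqrt (13), 5*sqrt( 3)] 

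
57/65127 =19/21709 =0.00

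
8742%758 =404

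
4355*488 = 2125240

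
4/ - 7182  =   -1 +3589/3591 = - 0.00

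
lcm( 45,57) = 855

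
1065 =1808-743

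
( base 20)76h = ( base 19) 82b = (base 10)2937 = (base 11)2230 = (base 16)b79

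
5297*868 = 4597796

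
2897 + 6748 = 9645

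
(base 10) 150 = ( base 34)4e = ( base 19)7h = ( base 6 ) 410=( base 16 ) 96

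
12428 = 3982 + 8446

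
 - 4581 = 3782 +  - 8363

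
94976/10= 47488/5 = 9497.60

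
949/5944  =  949/5944= 0.16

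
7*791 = 5537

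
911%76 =75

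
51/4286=51/4286 = 0.01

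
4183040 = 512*8170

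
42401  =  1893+40508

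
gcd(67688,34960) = 8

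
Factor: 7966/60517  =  2^1*7^1*73^(  -  1)*569^1*829^( - 1)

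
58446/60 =9741/10= 974.10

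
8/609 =8/609 = 0.01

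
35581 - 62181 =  - 26600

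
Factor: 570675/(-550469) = - 3^1*5^2 *7^1*1087^1*550469^( - 1)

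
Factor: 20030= 2^1*5^1*2003^1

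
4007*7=28049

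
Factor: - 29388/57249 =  - 9796/19083  =  - 2^2*3^(-1 ) * 31^1*79^1*6361^ ( - 1)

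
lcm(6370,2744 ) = 178360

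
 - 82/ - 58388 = 41/29194 = 0.00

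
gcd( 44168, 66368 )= 8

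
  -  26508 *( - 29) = 768732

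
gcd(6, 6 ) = 6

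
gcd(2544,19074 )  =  6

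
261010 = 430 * 607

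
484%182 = 120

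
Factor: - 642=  - 2^1*3^1*107^1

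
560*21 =11760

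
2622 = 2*1311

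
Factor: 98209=17^1*53^1 * 109^1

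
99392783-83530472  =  15862311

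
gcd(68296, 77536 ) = 8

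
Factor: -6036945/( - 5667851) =3^1*5^1*7^ (  -  1 )*17^(  -  1 )*127^1*3169^1  *  47629^( -1)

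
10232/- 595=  - 18 + 478/595=- 17.20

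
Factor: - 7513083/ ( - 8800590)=2^( - 1)*3^1*5^(-1 ) * 31^( - 1)*9463^( - 1 ) * 834787^1 = 2504361/2933530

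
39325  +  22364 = 61689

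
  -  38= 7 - 45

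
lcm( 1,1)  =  1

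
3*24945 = 74835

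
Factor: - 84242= - 2^1*73^1*577^1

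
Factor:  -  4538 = -2^1 * 2269^1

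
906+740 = 1646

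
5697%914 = 213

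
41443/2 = 41443/2 = 20721.50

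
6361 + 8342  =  14703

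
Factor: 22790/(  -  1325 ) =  - 86/5 =- 2^1*5^( - 1 )*43^1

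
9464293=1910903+7553390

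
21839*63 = 1375857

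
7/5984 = 7/5984=   0.00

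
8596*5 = 42980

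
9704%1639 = 1509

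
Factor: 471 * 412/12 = 16171= 103^1 * 157^1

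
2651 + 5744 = 8395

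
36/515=36/515= 0.07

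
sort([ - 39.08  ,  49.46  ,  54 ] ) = [  -  39.08,49.46,54] 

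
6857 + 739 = 7596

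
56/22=2 + 6/11 = 2.55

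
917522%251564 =162830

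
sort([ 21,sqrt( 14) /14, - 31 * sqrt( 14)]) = [ - 31*sqrt( 14 ) , sqrt( 14) /14,21 ]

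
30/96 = 5/16 = 0.31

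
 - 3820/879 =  - 3820/879 = - 4.35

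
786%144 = 66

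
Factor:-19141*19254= -2^1*3^1 * 3209^1 * 19141^1 =- 368540814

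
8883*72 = 639576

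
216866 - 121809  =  95057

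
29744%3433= 2280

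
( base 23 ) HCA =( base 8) 22077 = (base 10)9279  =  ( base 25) EL4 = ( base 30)a99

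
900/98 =9 + 9/49  =  9.18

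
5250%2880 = 2370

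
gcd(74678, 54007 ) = 1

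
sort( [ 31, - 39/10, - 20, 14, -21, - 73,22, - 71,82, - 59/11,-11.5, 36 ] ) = [ -73,- 71,  -  21, - 20, - 11.5, - 59/11, - 39/10,  14,  22,  31,36,  82]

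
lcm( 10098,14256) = 242352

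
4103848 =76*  53998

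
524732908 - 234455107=290277801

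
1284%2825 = 1284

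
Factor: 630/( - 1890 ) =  - 1/3 = - 3^ ( - 1)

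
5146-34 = 5112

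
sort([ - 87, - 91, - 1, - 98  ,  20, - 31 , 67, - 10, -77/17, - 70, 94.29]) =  [ - 98, - 91, - 87,- 70,  -  31,-10, - 77/17, - 1,20, 67,94.29 ] 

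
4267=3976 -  - 291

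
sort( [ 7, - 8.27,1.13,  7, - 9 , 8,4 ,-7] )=[ - 9, - 8.27 , - 7,  1.13, 4, 7 , 7, 8]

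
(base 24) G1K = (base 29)B09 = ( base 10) 9260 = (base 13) 42a4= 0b10010000101100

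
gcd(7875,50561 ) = 7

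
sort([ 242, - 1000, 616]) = [ - 1000 , 242, 616 ] 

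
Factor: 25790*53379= 1376644410 = 2^1*3^4*5^1*659^1 * 2579^1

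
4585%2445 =2140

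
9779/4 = 9779/4= 2444.75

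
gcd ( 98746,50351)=1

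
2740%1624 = 1116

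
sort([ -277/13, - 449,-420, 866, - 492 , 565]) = [ - 492, -449, - 420, - 277/13 , 565, 866 ] 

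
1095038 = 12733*86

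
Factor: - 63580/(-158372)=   55/137 = 5^1  *11^1*137^ (-1 )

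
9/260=9/260 = 0.03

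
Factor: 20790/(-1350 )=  - 77/5 =- 5^(  -  1 )*7^1*11^1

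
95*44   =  4180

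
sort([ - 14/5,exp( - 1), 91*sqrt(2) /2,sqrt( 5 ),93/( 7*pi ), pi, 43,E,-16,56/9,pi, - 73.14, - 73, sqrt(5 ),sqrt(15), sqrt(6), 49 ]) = [ -73.14, - 73,-16,  -  14/5, exp(-1 ),sqrt (5),sqrt (5),sqrt( 6 ), E,pi, pi,sqrt( 15),  93/( 7 *pi ),56/9 , 43, 49, 91 * sqrt(2 )/2]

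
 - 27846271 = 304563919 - 332410190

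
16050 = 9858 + 6192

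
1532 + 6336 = 7868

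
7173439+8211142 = 15384581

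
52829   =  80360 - 27531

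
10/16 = 5/8  =  0.62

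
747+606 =1353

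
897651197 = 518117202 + 379533995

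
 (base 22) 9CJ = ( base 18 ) E5D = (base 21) aaj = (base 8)11037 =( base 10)4639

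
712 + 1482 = 2194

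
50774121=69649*729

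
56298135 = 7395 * 7613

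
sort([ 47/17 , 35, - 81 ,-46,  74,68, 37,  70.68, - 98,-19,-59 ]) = [ - 98 ,- 81, - 59,  -  46, - 19, 47/17,35,37,68,70.68,74]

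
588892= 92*6401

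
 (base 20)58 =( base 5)413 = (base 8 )154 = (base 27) 40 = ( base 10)108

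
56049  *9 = 504441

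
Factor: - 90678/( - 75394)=3^1*7^1 * 11^( - 1)*17^1*23^ (-1 )*127^1*149^( - 1) = 45339/37697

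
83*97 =8051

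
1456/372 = 3 + 85/93 = 3.91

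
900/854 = 1 + 23/427= 1.05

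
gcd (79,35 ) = 1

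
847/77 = 11 = 11.00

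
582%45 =42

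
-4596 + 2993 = -1603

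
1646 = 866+780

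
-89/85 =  - 89/85 = - 1.05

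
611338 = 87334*7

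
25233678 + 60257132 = 85490810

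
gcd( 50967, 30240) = 63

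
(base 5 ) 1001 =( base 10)126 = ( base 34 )3o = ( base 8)176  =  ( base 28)4E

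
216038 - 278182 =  - 62144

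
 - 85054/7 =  - 85054/7 = - 12150.57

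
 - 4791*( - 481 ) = 2304471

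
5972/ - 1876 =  - 1493/469 = - 3.18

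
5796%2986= 2810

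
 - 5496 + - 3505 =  - 9001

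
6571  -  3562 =3009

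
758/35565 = 758/35565 = 0.02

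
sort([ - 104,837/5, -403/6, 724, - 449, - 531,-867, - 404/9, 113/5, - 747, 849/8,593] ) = [-867, - 747, - 531, - 449, - 104, - 403/6, - 404/9, 113/5,849/8, 837/5,593, 724] 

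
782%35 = 12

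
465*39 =18135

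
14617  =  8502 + 6115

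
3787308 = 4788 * 791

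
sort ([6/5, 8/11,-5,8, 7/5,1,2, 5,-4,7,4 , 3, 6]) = [ - 5, - 4,  8/11,1, 6/5, 7/5,2,3, 4,5,6,  7, 8]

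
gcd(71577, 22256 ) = 1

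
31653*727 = 23011731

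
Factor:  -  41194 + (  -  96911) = - 3^4*5^1 * 11^1*31^1= - 138105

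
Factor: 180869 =13^1*13913^1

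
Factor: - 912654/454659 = -304218/151553 = -2^1*3^2*16901^1*151553^(  -  1) 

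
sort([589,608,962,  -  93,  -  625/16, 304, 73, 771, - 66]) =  [- 93, - 66,-625/16,73, 304, 589, 608, 771, 962 ]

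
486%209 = 68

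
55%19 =17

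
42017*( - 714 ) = - 30000138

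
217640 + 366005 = 583645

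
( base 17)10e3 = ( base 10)5154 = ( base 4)1100202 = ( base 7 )21012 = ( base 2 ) 1010000100010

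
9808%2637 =1897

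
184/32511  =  184/32511 = 0.01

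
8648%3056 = 2536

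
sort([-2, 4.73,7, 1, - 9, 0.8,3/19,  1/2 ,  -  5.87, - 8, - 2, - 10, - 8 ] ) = [- 10,-9,-8, - 8, - 5.87,-2,-2,  3/19,1/2,0.8, 1,4.73, 7 ]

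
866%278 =32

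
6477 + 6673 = 13150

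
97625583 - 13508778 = 84116805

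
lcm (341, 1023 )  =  1023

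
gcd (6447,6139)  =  7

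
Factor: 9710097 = 3^1*3236699^1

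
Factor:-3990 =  - 2^1*3^1*5^1*7^1*19^1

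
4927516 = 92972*53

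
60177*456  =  27440712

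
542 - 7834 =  - 7292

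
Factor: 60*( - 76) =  - 4560 =- 2^4*3^1*5^1*19^1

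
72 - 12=60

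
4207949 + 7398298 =11606247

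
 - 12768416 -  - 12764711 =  - 3705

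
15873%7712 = 449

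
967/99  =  967/99 = 9.77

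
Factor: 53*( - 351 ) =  - 3^3 * 13^1*53^1 = - 18603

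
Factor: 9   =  3^2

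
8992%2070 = 712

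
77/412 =77/412  =  0.19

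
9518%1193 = 1167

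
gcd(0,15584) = 15584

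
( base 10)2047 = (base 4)133333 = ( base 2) 11111111111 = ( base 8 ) 3777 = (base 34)1q7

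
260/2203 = 260/2203 = 0.12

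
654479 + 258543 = 913022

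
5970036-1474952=4495084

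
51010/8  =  6376  +  1/4 = 6376.25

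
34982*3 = 104946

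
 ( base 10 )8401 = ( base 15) 2751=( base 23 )fk6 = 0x20D1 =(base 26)CB3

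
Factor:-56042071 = -349^1*160579^1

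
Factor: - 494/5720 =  - 19/220= - 2^( - 2 )*5^ ( - 1)*11^( - 1 )* 19^1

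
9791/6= 9791/6 = 1631.83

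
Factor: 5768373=3^1*13^1*353^1*419^1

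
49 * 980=48020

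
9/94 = 9/94 = 0.10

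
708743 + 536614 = 1245357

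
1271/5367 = 1271/5367 = 0.24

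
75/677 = 75/677 = 0.11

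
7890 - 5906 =1984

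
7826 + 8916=16742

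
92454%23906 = 20736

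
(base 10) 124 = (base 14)8C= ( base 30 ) 44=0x7c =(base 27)4g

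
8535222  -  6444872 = 2090350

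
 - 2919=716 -3635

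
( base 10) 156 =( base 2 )10011100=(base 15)a6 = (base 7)312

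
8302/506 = 4151/253 = 16.41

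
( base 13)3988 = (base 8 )20040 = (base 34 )73u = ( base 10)8224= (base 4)2000200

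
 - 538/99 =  - 538/99 = - 5.43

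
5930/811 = 5930/811 = 7.31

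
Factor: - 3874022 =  - 2^1*47^1*41213^1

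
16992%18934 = 16992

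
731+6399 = 7130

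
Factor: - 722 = - 2^1*19^2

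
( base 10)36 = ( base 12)30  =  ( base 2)100100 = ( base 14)28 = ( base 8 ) 44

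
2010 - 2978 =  - 968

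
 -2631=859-3490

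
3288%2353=935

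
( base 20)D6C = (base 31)5H0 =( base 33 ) 4tj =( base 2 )1010011010100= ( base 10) 5332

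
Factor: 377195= 5^1*7^1*13^1 * 829^1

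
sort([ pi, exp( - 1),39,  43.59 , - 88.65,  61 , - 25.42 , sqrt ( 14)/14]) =[ - 88.65,-25.42 , sqrt (14)/14,  exp( - 1 ),pi,  39,  43.59 , 61 ]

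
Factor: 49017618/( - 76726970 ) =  - 3^2*5^( - 1)*13^1 * 209477^1*7672697^(-1 ) = -24508809/38363485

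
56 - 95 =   -  39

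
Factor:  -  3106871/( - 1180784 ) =2^(-4 )*11^( - 1)*1013^1*3067^1*6709^(- 1 )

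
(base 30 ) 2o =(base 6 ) 220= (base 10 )84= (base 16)54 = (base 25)39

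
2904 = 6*484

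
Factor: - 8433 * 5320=  -  44863560 = -  2^3 * 3^2*5^1*7^1*19^1*937^1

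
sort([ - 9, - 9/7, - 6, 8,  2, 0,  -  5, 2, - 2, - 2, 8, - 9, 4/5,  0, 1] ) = [ - 9, - 9, - 6, - 5,-2, - 2, - 9/7, 0, 0,4/5,1,2,2, 8,8 ]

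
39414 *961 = 37876854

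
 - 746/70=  - 11 + 12/35 =- 10.66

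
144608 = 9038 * 16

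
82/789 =82/789= 0.10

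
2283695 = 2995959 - 712264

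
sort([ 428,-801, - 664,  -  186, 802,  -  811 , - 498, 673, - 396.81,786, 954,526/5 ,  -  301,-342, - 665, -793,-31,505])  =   [-811, - 801,  -  793,-665, - 664, - 498,-396.81,-342, - 301,-186,-31,  526/5,428, 505,  673,  786,802,954]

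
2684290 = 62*43295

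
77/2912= 11/416 = 0.03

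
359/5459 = 359/5459 = 0.07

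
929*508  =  471932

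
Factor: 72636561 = 3^3 * 29^1*92767^1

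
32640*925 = 30192000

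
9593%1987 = 1645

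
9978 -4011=5967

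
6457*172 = 1110604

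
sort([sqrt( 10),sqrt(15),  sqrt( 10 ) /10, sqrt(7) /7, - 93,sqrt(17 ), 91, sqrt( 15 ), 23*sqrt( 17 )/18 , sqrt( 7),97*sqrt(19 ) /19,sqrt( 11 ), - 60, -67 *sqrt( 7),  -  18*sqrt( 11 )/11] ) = [- 67*sqrt(7 ), -93,-60,-18*sqrt( 11 )/11, sqrt( 10 ) /10, sqrt( 7 ) /7, sqrt( 7),sqrt( 10 ), sqrt( 11), sqrt( 15), sqrt( 15),sqrt( 17) , 23 *sqrt(17 )/18, 97*sqrt(19)/19,91]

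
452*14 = 6328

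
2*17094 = 34188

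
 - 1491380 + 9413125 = 7921745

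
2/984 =1/492 = 0.00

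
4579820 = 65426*70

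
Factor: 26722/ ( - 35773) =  - 2^1 * 31^1*83^( - 1)  =  -62/83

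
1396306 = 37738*37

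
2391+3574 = 5965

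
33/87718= 33/87718 = 0.00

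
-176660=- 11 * 16060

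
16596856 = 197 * 84248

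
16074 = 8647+7427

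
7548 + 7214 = 14762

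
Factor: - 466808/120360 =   -  989/255 = - 3^( - 1) * 5^( - 1 )*17^(  -  1)*23^1 * 43^1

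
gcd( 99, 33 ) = 33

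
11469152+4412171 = 15881323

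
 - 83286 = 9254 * ( - 9)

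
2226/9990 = 371/1665 = 0.22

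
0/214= 0 = 0.00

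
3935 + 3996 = 7931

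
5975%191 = 54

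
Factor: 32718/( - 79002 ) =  - 3^(-2)*11^(-1)*41^1= -41/99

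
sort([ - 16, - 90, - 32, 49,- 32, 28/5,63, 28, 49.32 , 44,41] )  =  [ - 90, - 32, - 32,-16, 28/5 , 28,41 , 44,49, 49.32, 63 ]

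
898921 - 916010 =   -  17089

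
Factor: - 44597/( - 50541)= 3^( - 1 )*7^1 * 17^(-1) * 23^1*277^1*991^ (-1) 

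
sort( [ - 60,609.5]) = [ - 60,609.5 ]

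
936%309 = 9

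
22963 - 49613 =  - 26650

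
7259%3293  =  673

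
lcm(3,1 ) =3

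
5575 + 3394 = 8969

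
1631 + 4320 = 5951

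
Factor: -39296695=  - 5^1*7859339^1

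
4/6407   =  4/6407 = 0.00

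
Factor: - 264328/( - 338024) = 19^1*29^( - 1 )*31^( - 1)*37^1 = 703/899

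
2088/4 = 522 = 522.00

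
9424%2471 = 2011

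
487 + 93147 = 93634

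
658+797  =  1455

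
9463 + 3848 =13311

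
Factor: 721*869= 7^1*11^1*79^1 * 103^1 = 626549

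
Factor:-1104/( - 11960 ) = 2^1*3^1*5^(  -  1)*13^( - 1 )= 6/65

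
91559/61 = 1500 + 59/61 = 1500.97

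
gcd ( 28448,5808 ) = 16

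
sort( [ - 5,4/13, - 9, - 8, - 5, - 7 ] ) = [ - 9, - 8, - 7, - 5, - 5, 4/13] 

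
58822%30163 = 28659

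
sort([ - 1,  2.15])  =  [ - 1,2.15]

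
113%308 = 113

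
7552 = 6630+922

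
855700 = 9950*86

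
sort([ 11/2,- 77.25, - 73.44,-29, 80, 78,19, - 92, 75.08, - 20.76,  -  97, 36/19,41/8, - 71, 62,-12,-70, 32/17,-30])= [  -  97,-92, - 77.25 ,-73.44 , - 71, - 70, - 30,  -  29, - 20.76, - 12, 32/17,36/19,41/8,11/2,  19, 62, 75.08,78, 80]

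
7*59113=413791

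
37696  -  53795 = -16099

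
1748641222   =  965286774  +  783354448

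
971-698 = 273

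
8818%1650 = 568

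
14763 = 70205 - 55442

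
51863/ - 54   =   - 51863/54 = - 960.43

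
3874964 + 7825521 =11700485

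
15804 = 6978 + 8826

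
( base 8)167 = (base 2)1110111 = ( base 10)119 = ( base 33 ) 3K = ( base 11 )a9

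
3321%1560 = 201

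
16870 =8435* 2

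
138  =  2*69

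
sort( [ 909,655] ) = [ 655, 909]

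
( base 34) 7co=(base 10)8524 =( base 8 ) 20514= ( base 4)2011030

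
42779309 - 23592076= 19187233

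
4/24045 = 4/24045  =  0.00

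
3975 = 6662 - 2687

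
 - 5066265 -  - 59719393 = 54653128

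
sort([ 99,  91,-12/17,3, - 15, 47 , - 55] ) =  [-55,-15, - 12/17 , 3, 47,91 , 99 ]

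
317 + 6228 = 6545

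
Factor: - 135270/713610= -167/881 = - 167^1*881^( - 1 )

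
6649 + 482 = 7131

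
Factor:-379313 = -11^1*34483^1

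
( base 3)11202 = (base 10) 128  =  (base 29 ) 4C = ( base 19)6E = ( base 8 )200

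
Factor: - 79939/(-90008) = 2^( - 3) * 11251^( - 1)*79939^1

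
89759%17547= 2024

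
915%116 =103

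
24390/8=3048+3/4  =  3048.75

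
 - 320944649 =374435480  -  695380129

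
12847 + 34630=47477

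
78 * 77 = 6006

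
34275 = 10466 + 23809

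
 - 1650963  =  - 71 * 23253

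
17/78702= 17/78702 = 0.00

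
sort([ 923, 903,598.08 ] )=[ 598.08,903, 923] 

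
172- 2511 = - 2339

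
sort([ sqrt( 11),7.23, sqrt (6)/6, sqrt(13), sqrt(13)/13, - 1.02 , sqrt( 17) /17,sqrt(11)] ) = [ - 1.02,sqrt( 17)/17 , sqrt(13)/13,sqrt( 6)/6, sqrt( 11),sqrt(11),sqrt( 13 ), 7.23 ] 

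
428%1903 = 428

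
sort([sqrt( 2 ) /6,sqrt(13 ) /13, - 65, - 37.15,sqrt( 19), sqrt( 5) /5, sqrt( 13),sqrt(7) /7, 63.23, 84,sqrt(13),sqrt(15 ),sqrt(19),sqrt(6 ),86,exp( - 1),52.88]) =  [-65, - 37.15,sqrt( 2)/6,sqrt( 13) /13,exp( -1),sqrt ( 7)/7,sqrt ( 5 )/5,sqrt(6) , sqrt( 13 ),sqrt( 13 ),sqrt (15),sqrt( 19),  sqrt (19) , 52.88,63.23,84,86 ]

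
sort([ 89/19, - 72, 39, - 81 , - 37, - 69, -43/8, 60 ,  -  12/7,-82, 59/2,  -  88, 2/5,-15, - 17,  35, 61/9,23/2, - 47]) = [ - 88, -82, - 81, - 72,-69, - 47, - 37, - 17,-15, - 43/8, - 12/7, 2/5, 89/19,  61/9 , 23/2, 59/2, 35, 39, 60 ]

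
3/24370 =3/24370 = 0.00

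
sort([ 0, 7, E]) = [ 0,E,7 ] 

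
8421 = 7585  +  836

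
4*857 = 3428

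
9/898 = 9/898 = 0.01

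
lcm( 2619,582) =5238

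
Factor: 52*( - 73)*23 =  - 87308 = - 2^2*13^1*23^1*73^1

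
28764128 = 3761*7648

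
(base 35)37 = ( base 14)80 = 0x70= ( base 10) 112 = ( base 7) 220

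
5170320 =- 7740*( - 668 ) 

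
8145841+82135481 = 90281322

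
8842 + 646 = 9488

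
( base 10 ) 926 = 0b1110011110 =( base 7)2462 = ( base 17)338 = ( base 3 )1021022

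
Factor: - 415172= - 2^2 * 271^1*383^1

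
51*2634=134334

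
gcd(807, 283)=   1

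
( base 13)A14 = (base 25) 2i7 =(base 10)1707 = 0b11010101011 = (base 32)1LB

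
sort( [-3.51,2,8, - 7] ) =[ - 7, -3.51,2,8 ] 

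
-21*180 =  - 3780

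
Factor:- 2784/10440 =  - 2^2*3^(-1)*5^( -1) =-4/15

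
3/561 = 1/187 = 0.01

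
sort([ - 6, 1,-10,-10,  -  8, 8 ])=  [ - 10, - 10, - 8, - 6, 1,8]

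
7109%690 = 209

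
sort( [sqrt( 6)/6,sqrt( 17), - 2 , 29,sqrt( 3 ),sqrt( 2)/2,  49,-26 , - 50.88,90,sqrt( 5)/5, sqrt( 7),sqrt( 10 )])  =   [ - 50.88,  -  26, -2, sqrt(6 )/6, sqrt( 5 )/5,sqrt( 2 ) /2,sqrt( 3), sqrt( 7),sqrt(10) , sqrt(  17),29,49 , 90]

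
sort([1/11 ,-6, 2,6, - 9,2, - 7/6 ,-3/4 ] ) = [  -  9, - 6, - 7/6,  -  3/4, 1/11,2,2,6]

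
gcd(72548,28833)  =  7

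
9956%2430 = 236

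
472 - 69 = 403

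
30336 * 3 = 91008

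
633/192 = 211/64 = 3.30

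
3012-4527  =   - 1515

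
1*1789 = 1789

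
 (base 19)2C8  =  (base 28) 166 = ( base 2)1110111110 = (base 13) 589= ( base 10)958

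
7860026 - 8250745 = -390719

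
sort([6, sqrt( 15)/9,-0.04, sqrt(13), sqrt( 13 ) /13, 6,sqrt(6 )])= [  -  0.04,sqrt( 13)/13, sqrt(15) /9,sqrt( 6 ), sqrt( 13 ), 6, 6 ]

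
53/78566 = 53/78566  =  0.00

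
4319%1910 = 499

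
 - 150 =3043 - 3193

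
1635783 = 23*71121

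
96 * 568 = 54528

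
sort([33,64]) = [33,64]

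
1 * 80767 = 80767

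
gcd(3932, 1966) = 1966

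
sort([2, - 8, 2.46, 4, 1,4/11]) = [-8, 4/11, 1, 2, 2.46, 4]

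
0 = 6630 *0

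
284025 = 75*3787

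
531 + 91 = 622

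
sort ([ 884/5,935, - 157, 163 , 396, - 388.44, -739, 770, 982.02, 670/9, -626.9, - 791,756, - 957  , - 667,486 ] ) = [ - 957,  -  791,- 739, - 667, - 626.9,- 388.44,- 157  ,  670/9 , 163, 884/5,396,486,756,770,935,982.02 ] 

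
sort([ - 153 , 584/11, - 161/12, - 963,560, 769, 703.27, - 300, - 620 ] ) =[ - 963, - 620 ,-300 , - 153 , - 161/12,  584/11 , 560  ,  703.27,  769 ] 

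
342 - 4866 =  - 4524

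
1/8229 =1/8229 = 0.00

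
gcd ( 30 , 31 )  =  1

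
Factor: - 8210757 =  - 3^1*541^1*5059^1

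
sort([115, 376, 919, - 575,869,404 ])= [ - 575,115,376, 404,869,919 ]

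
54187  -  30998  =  23189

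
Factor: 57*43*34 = 83334 =2^1*3^1*17^1*19^1*43^1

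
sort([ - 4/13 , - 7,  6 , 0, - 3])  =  [ - 7, - 3 , - 4/13,0, 6]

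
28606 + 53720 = 82326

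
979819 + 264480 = 1244299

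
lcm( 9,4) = 36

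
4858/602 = 347/43 = 8.07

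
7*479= 3353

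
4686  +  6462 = 11148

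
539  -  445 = 94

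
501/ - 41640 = -167/13880 = -0.01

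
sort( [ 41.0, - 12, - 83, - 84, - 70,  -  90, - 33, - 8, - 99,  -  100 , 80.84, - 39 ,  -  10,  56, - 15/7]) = [ - 100, - 99, - 90, - 84, - 83, - 70, - 39, - 33,- 12,- 10, - 8 ,-15/7, 41.0,56, 80.84 ]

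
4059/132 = 30 + 3/4 = 30.75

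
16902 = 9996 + 6906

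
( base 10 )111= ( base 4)1233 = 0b1101111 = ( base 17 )69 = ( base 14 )7D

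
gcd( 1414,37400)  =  2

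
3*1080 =3240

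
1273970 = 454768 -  - 819202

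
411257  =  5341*77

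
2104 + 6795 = 8899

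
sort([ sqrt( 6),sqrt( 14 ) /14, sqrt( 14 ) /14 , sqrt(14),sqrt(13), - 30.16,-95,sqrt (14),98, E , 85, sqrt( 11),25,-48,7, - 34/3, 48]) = [  -  95, - 48, - 30.16,-34/3,sqrt( 14)/14, sqrt( 14) /14 , sqrt( 6),  E , sqrt( 11), sqrt( 13), sqrt(14), sqrt( 14 ),  7 , 25, 48,85,98]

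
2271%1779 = 492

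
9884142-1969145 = 7914997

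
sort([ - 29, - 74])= [-74,-29] 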